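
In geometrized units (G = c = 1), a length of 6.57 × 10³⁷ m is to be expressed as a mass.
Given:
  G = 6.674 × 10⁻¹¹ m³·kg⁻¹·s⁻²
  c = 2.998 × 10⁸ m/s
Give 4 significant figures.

8.848 × 10⁶⁴ kg

Length → mass via c²/G.
6.57 × 10³⁷ m × (c²/G) = 8.848 × 10⁶⁴ kg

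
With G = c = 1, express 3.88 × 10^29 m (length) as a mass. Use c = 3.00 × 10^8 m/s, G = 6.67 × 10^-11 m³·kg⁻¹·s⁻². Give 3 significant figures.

Length → mass via c²/G.
3.88 × 10^29 m × (c²/G) = 5.24 × 10^56 kg

5.24 × 10^56 kg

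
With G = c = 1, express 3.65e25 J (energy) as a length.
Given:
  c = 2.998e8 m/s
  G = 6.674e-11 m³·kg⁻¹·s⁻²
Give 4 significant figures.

3.015e-19 m

Energy → length via G/c⁴.
3.65e25 J × (G/c⁴) = 3.015e-19 m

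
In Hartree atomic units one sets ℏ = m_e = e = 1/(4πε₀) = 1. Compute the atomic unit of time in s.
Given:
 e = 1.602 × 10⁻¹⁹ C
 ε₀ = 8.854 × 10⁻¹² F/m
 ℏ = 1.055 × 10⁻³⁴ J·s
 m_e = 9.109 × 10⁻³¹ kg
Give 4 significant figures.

τ_au = (4πε₀)²ℏ³/(m_e e⁴)
E_h = 4.354 × 10⁻¹⁸ J
ℏ/E_h = 2.423 × 10⁻¹⁷ s

2.423 × 10⁻¹⁷ s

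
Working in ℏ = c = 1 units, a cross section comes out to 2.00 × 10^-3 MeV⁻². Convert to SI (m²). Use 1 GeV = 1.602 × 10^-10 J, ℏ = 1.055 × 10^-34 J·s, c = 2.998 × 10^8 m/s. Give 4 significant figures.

7.796 × 10^-29 m²

Area is [L]² = [E]⁻²·(ℏc)²; restore (ℏc)².
1 GeV⁻² → (ℏc)² × (1 GeV in J)⁻² = 3.898 × 10^-32 m².
Convert the energy scale: 2.00 × 10^-3 MeV⁻² = 2.00 × 10^3 GeV⁻².
Result: 2.00 × 10^3 × 3.898 × 10^-32 = 7.796 × 10^-29 m².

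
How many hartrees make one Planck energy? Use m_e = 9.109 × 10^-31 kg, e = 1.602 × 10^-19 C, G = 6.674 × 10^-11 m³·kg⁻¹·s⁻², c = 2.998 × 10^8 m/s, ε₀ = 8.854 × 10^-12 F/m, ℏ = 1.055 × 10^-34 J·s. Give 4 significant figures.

4.494 × 10^26

Planck energy: E_P = √(ℏc⁵/G) = 1.957 × 10^9 J
hartree: E_h = m_e e⁴/(4πε₀ℏ)² = 4.354 × 10^-18 J
ratio = 1.957 × 10^9 / 4.354 × 10^-18 = 4.494 × 10^26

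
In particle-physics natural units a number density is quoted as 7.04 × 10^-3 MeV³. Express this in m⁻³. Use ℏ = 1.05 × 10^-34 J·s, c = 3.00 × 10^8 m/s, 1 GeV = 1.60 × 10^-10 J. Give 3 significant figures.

Number density is [L]⁻³ = [E]³/(ℏc)³.
1 GeV³ → 1/(ℏc)³ × (1 GeV in J)³ = 1.31 × 10^47 m⁻³.
Convert the energy scale: 7.04 × 10^-3 MeV³ = 7.04 × 10^-12 GeV³.
Result: 7.04 × 10^-12 × 1.31 × 10^47 = 9.23 × 10^35 m⁻³.

9.23 × 10^35 m⁻³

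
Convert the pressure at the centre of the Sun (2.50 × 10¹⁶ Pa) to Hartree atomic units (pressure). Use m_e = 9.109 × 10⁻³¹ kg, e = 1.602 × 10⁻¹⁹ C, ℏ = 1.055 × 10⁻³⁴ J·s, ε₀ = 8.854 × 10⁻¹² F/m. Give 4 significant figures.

853.5

atomic unit of pressure: P_au = E_h/a₀³ = m_e⁴e¹⁰/((4πε₀)⁵ℏ⁸) = 2.929 × 10¹³ Pa.
2.50 × 10¹⁶ / 2.929 × 10¹³ = 853.5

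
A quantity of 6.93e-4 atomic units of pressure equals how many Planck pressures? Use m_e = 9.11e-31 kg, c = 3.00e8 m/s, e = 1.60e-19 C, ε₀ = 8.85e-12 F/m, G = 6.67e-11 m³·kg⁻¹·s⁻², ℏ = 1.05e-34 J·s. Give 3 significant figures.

atomic unit of pressure: P_au = E_h/a₀³ = m_e⁴e¹⁰/((4πε₀)⁵ℏ⁸) = 3.01e13 Pa
Planck pressure: p_P = c⁷/(ℏG²) = 4.68e113 Pa
6.93e-4 × 3.01e13 / 4.68e113 = 4.46e-104

4.46e-104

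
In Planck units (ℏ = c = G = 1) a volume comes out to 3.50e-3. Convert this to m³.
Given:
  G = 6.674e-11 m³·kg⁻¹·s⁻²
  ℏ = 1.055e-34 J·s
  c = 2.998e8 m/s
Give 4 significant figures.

One Planck volume: V_P = (ℏG/c³)^(3/2) = 4.224e-105 m³.
3.50e-3 × 4.224e-105 m³ = 1.478e-107 m³

1.478e-107 m³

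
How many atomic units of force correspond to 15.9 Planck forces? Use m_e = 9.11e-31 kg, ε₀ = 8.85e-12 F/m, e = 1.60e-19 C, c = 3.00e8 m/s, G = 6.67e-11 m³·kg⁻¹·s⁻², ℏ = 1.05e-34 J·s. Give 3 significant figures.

2.32e52

Planck force: F_P = c⁴/G = 1.21e44 N
atomic unit of force: F_au = E_h/a₀ = m_e²e⁶/((4πε₀)³ℏ⁴) = 8.33e-8 N
15.9 × 1.21e44 / 8.33e-8 = 2.32e52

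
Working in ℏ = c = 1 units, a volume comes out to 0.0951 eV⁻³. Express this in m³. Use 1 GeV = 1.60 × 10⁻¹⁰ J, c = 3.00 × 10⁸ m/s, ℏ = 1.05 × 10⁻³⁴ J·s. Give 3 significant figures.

Volume is [L]³ = [E]⁻³·(ℏc)³.
1 GeV⁻³ → (ℏc)³ × (1 GeV in J)⁻³ = 7.63 × 10⁻⁴⁸ m³.
Convert the energy scale: 0.0951 eV⁻³ = 9.51 × 10²⁵ GeV⁻³.
Result: 9.51 × 10²⁵ × 7.63 × 10⁻⁴⁸ = 7.26 × 10⁻²² m³.

7.26 × 10⁻²² m³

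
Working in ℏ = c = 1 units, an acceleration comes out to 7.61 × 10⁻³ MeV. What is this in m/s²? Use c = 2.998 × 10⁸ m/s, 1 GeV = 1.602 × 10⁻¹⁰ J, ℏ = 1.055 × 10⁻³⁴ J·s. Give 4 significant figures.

3.464 × 10²⁷ m/s²

Acceleration is [L]/[T]² = c·[E]/ℏ.
1 GeV → c/ℏ × (1 GeV in J) = 4.552 × 10³² m/s².
Convert the energy scale: 7.61 × 10⁻³ MeV = 7.61 × 10⁻⁶ GeV.
Result: 7.61 × 10⁻⁶ × 4.552 × 10³² = 3.464 × 10²⁷ m/s².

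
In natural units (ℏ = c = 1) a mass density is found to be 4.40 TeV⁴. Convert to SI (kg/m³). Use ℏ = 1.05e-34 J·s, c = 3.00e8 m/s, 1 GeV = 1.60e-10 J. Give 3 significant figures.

Mass density is [E]/(c²[L]³) = [E]⁴/(ℏ³c⁵).
1 GeV⁴ → 1/(ℏ³c⁵) × (1 GeV in J)⁴ = 2.33e20 kg/m³.
Convert the energy scale: 4.40 TeV⁴ = 4.40e12 GeV⁴.
Result: 4.40e12 × 2.33e20 = 1.03e33 kg/m³.

1.03e33 kg/m³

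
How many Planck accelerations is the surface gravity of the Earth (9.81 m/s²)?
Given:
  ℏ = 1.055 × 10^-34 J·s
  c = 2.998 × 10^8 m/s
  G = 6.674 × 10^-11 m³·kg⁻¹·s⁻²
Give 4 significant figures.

1.764 × 10^-51

Planck acceleration: a_P = √(c⁷/(ℏG)) = 5.560 × 10^51 m/s².
9.81 / 5.560 × 10^51 = 1.764 × 10^-51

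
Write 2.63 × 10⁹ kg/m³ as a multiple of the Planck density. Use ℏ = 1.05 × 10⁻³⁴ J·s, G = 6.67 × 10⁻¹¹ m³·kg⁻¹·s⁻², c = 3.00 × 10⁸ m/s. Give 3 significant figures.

5.06 × 10⁻⁸⁸

Planck density: ρ_P = c⁵/(ℏG²) = 5.20 × 10⁹⁶ kg/m³.
2.63 × 10⁹ / 5.20 × 10⁹⁶ = 5.06 × 10⁻⁸⁸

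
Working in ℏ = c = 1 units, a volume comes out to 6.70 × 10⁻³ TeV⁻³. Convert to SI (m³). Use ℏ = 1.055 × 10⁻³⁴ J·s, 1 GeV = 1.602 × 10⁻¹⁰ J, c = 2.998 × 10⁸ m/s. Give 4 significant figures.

Volume is [L]³ = [E]⁻³·(ℏc)³.
1 GeV⁻³ → (ℏc)³ × (1 GeV in J)⁻³ = 7.696 × 10⁻⁴⁸ m³.
Convert the energy scale: 6.70 × 10⁻³ TeV⁻³ = 6.70 × 10⁻¹² GeV⁻³.
Result: 6.70 × 10⁻¹² × 7.696 × 10⁻⁴⁸ = 5.156 × 10⁻⁵⁹ m³.

5.156 × 10⁻⁵⁹ m³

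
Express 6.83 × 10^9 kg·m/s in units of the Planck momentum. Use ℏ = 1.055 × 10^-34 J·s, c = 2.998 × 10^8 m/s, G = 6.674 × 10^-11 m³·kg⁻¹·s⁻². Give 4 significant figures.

1.047 × 10^9

Planck momentum: p_P = √(ℏc³/G) = 6.527 kg·m/s.
6.83 × 10^9 / 6.527 = 1.047 × 10^9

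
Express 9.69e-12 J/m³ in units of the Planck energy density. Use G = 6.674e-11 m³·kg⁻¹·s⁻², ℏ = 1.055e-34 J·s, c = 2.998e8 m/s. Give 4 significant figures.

2.092e-125

Planck energy density: u_P = c⁷/(ℏG²) = 4.632e113 J/m³.
9.69e-12 / 4.632e113 = 2.092e-125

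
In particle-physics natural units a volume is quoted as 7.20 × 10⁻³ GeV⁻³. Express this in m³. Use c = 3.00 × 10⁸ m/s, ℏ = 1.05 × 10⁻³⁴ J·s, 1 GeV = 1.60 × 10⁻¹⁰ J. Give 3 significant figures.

Volume is [L]³ = [E]⁻³·(ℏc)³.
1 GeV⁻³ → (ℏc)³ × (1 GeV in J)⁻³ = 7.63 × 10⁻⁴⁸ m³.
Result: 7.20 × 10⁻³ × 7.63 × 10⁻⁴⁸ = 5.49 × 10⁻⁵⁰ m³.

5.49 × 10⁻⁵⁰ m³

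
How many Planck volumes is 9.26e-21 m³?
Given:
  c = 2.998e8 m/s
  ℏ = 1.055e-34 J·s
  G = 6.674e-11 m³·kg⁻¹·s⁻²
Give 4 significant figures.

Planck volume: V_P = (ℏG/c³)^(3/2) = 4.224e-105 m³.
9.26e-21 / 4.224e-105 = 2.192e84

2.192e84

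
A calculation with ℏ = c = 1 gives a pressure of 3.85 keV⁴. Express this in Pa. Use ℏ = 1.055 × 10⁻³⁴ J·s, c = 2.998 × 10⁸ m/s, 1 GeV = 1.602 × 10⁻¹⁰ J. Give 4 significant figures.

Pressure is [E]/[L]³ = [E]⁴/(ℏc)³.
1 GeV⁴ → 1/(ℏc)³ × (1 GeV in J)⁴ = 2.082 × 10³⁷ Pa.
Convert the energy scale: 3.85 keV⁴ = 3.85 × 10⁻²⁴ GeV⁴.
Result: 3.85 × 10⁻²⁴ × 2.082 × 10³⁷ = 8.014 × 10¹³ Pa.

8.014 × 10¹³ Pa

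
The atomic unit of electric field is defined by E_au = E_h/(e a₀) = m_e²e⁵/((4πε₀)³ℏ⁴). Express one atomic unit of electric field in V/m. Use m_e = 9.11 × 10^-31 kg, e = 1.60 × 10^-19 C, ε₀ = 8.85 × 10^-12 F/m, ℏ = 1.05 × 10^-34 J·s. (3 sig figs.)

E_au = E_h/(e a₀) = m_e²e⁵/((4πε₀)³ℏ⁴)
E_h = 4.38 × 10^-18 J
a₀ = 5.26 × 10^-11 m
E_h/(e·a₀) = 5.20 × 10^11 V/m

5.20 × 10^11 V/m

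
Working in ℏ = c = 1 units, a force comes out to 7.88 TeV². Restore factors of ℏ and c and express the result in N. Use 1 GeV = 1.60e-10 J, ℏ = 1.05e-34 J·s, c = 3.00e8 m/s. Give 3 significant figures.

Force is [E]/[L] = [E]²/(ℏc); restore (ℏc)⁻¹.
1 GeV² → 1/(ℏc) × (1 GeV in J)² = 8.13e5 N.
Convert the energy scale: 7.88 TeV² = 7.88e6 GeV².
Result: 7.88e6 × 8.13e5 = 6.40e12 N.

6.40e12 N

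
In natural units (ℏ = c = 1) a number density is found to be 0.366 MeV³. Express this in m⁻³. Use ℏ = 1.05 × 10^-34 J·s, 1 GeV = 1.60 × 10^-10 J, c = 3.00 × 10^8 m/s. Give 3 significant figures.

4.80 × 10^37 m⁻³

Number density is [L]⁻³ = [E]³/(ℏc)³.
1 GeV³ → 1/(ℏc)³ × (1 GeV in J)³ = 1.31 × 10^47 m⁻³.
Convert the energy scale: 0.366 MeV³ = 3.66 × 10^-10 GeV³.
Result: 3.66 × 10^-10 × 1.31 × 10^47 = 4.80 × 10^37 m⁻³.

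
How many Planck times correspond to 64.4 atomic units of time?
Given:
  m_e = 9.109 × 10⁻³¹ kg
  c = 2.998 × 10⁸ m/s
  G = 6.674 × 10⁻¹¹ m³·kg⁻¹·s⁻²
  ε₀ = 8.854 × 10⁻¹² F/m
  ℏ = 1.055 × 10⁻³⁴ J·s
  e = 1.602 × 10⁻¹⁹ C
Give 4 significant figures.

atomic unit of time: τ_au = (4πε₀)²ℏ³/(m_e e⁴) = 2.423 × 10⁻¹⁷ s
Planck time: t_P = √(ℏG/c⁵) = 5.392 × 10⁻⁴⁴ s
64.4 × 2.423 × 10⁻¹⁷ / 5.392 × 10⁻⁴⁴ = 2.894 × 10²⁸

2.894 × 10²⁸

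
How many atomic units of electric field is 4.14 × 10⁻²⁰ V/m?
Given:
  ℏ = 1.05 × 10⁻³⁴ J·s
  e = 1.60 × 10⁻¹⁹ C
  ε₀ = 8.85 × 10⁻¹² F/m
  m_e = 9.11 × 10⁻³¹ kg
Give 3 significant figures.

7.95 × 10⁻³²

atomic unit of electric field: E_au = E_h/(e a₀) = m_e²e⁵/((4πε₀)³ℏ⁴) = 5.20 × 10¹¹ V/m.
4.14 × 10⁻²⁰ / 5.20 × 10¹¹ = 7.95 × 10⁻³²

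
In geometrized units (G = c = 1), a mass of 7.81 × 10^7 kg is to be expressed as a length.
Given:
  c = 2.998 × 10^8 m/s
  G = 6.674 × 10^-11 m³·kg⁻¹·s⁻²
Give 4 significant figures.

5.799 × 10^-20 m

In G = c = 1 units mass has dimensions of length; the conversion factor is G/c².
7.81 × 10^7 kg × (G/c²) = 5.799 × 10^-20 m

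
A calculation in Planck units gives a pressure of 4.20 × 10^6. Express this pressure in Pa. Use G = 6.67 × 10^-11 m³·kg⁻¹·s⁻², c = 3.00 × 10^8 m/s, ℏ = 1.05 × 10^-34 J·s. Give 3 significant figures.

1.97 × 10^120 Pa

One Planck pressure: p_P = c⁷/(ℏG²) = 4.68 × 10^113 Pa.
4.20 × 10^6 × 4.68 × 10^113 Pa = 1.97 × 10^120 Pa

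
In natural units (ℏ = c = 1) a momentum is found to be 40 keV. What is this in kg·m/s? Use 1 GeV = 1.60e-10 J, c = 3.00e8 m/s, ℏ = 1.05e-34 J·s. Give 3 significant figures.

Momentum is [E]/c; divide by c.
1 GeV → 1/c × (1 GeV in J) = 5.33e-19 kg·m/s.
Convert the energy scale: 40 keV = 4.00e-5 GeV.
Result: 4.00e-5 × 5.33e-19 = 2.13e-23 kg·m/s.

2.13e-23 kg·m/s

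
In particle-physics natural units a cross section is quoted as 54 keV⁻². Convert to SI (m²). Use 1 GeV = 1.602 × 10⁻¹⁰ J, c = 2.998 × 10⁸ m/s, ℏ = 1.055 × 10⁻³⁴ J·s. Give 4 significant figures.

Area is [L]² = [E]⁻²·(ℏc)²; restore (ℏc)².
1 GeV⁻² → (ℏc)² × (1 GeV in J)⁻² = 3.898 × 10⁻³² m².
Convert the energy scale: 54 keV⁻² = 5.40 × 10¹³ GeV⁻².
Result: 5.40 × 10¹³ × 3.898 × 10⁻³² = 2.105 × 10⁻¹⁸ m².

2.105 × 10⁻¹⁸ m²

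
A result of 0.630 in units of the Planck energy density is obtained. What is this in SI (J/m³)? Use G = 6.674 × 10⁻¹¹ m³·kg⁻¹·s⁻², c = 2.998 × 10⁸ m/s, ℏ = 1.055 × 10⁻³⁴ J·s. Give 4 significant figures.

2.918 × 10¹¹³ J/m³

One Planck energy density: u_P = c⁷/(ℏG²) = 4.632 × 10¹¹³ J/m³.
0.630 × 4.632 × 10¹¹³ J/m³ = 2.918 × 10¹¹³ J/m³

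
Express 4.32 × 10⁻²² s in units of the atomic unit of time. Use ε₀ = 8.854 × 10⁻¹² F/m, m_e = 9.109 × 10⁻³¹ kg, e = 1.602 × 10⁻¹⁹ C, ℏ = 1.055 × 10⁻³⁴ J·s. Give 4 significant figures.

atomic unit of time: τ_au = (4πε₀)²ℏ³/(m_e e⁴) = 2.423 × 10⁻¹⁷ s.
4.32 × 10⁻²² / 2.423 × 10⁻¹⁷ = 1.783 × 10⁻⁵

1.783 × 10⁻⁵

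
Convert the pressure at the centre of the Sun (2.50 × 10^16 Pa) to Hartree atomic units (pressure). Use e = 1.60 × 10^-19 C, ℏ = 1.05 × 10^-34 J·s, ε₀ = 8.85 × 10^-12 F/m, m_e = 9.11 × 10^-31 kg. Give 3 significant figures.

830

atomic unit of pressure: P_au = E_h/a₀³ = m_e⁴e¹⁰/((4πε₀)⁵ℏ⁸) = 3.01 × 10^13 Pa.
2.50 × 10^16 / 3.01 × 10^13 = 830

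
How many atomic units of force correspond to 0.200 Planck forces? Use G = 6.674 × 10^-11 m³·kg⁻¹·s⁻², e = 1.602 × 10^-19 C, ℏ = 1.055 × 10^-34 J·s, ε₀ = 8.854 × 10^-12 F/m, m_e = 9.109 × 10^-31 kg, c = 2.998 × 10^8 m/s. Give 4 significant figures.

2.945 × 10^50

Planck force: F_P = c⁴/G = 1.210 × 10^44 N
atomic unit of force: F_au = E_h/a₀ = m_e²e⁶/((4πε₀)³ℏ⁴) = 8.220 × 10^-8 N
0.200 × 1.210 × 10^44 / 8.220 × 10^-8 = 2.945 × 10^50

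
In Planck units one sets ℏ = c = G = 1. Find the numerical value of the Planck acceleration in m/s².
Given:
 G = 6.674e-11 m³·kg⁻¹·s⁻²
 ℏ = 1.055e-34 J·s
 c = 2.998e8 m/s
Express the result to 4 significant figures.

5.560e51 m/s²

a_P = √(c⁷/(ℏG))
  = √(3.092e103)
  = 5.560e51 m/s²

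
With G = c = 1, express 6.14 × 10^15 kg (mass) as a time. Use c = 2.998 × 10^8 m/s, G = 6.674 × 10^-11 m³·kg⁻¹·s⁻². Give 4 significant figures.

Mass → time via G/c³.
6.14 × 10^15 kg × (G/c³) = 1.521 × 10^-20 s

1.521 × 10^-20 s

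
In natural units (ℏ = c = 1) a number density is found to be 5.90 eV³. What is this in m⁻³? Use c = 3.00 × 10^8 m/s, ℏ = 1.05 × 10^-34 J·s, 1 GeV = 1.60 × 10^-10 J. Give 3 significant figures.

7.73 × 10^20 m⁻³

Number density is [L]⁻³ = [E]³/(ℏc)³.
1 GeV³ → 1/(ℏc)³ × (1 GeV in J)³ = 1.31 × 10^47 m⁻³.
Convert the energy scale: 5.90 eV³ = 5.90 × 10^-27 GeV³.
Result: 5.90 × 10^-27 × 1.31 × 10^47 = 7.73 × 10^20 m⁻³.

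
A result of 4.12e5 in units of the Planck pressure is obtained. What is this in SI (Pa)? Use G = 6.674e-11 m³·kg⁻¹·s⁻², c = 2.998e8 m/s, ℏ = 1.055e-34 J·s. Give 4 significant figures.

One Planck pressure: p_P = c⁷/(ℏG²) = 4.632e113 Pa.
4.12e5 × 4.632e113 Pa = 1.909e119 Pa

1.909e119 Pa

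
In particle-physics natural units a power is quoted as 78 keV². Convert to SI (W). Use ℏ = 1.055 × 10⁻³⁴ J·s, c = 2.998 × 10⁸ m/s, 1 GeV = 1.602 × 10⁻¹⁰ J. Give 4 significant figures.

Power is [E]/[T] = [E]²/ℏ.
1 GeV² → 1/ℏ × (1 GeV in J)² = 2.433 × 10¹⁴ W.
Convert the energy scale: 78 keV² = 7.80 × 10⁻¹¹ GeV².
Result: 7.80 × 10⁻¹¹ × 2.433 × 10¹⁴ = 1.897 × 10⁴ W.

1.897 × 10⁴ W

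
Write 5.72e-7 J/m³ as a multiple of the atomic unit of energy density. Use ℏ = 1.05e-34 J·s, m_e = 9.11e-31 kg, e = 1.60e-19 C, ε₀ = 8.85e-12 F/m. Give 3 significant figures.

atomic unit of energy density: u_au = E_h/a₀³ = m_e⁴e¹⁰/((4πε₀)⁵ℏ⁸) = 3.01e13 J/m³.
5.72e-7 / 3.01e13 = 1.90e-20

1.90e-20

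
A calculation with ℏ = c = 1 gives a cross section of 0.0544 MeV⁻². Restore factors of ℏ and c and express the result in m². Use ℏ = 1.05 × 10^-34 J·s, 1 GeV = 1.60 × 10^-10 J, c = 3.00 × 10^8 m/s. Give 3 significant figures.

2.11 × 10^-27 m²

Area is [L]² = [E]⁻²·(ℏc)²; restore (ℏc)².
1 GeV⁻² → (ℏc)² × (1 GeV in J)⁻² = 3.88 × 10^-32 m².
Convert the energy scale: 0.0544 MeV⁻² = 5.44 × 10^4 GeV⁻².
Result: 5.44 × 10^4 × 3.88 × 10^-32 = 2.11 × 10^-27 m².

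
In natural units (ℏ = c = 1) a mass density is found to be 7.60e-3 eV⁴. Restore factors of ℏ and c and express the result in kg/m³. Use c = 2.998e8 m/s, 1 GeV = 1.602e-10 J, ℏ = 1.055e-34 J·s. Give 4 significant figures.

Mass density is [E]/(c²[L]³) = [E]⁴/(ℏ³c⁵).
1 GeV⁴ → 1/(ℏ³c⁵) × (1 GeV in J)⁴ = 2.316e20 kg/m³.
Convert the energy scale: 7.60e-3 eV⁴ = 7.60e-39 GeV⁴.
Result: 7.60e-39 × 2.316e20 = 1.760e-18 kg/m³.

1.760e-18 kg/m³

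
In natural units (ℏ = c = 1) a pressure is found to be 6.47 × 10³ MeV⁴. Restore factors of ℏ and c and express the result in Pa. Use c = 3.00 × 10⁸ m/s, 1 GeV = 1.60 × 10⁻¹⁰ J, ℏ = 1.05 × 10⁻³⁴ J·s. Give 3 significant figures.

1.36 × 10²⁹ Pa

Pressure is [E]/[L]³ = [E]⁴/(ℏc)³.
1 GeV⁴ → 1/(ℏc)³ × (1 GeV in J)⁴ = 2.10 × 10³⁷ Pa.
Convert the energy scale: 6.47 × 10³ MeV⁴ = 6.47 × 10⁻⁹ GeV⁴.
Result: 6.47 × 10⁻⁹ × 2.10 × 10³⁷ = 1.36 × 10²⁹ Pa.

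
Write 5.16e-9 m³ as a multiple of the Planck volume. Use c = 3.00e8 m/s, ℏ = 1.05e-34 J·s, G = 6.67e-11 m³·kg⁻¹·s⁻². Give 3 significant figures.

1.24e96

Planck volume: V_P = (ℏG/c³)^(3/2) = 4.18e-105 m³.
5.16e-9 / 4.18e-105 = 1.24e96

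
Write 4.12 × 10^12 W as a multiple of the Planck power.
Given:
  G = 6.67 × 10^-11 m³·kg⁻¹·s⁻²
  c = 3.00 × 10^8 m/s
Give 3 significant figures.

Planck power: P_P = c⁵/G = 3.64 × 10^52 W.
4.12 × 10^12 / 3.64 × 10^52 = 1.13 × 10^-40

1.13 × 10^-40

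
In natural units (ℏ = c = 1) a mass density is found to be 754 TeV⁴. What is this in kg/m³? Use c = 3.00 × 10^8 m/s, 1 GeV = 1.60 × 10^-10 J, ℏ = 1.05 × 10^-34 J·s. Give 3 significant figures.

Mass density is [E]/(c²[L]³) = [E]⁴/(ℏ³c⁵).
1 GeV⁴ → 1/(ℏ³c⁵) × (1 GeV in J)⁴ = 2.33 × 10^20 kg/m³.
Convert the energy scale: 754 TeV⁴ = 7.54 × 10^14 GeV⁴.
Result: 7.54 × 10^14 × 2.33 × 10^20 = 1.76 × 10^35 kg/m³.

1.76 × 10^35 kg/m³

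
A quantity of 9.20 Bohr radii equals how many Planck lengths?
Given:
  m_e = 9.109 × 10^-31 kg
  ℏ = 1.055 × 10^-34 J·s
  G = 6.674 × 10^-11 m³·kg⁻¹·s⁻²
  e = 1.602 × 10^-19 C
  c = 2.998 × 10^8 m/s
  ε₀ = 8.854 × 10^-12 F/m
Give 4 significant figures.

3.015 × 10^25

Bohr radius: a₀ = 4πε₀ℏ²/(m_e e²) = 5.297 × 10^-11 m
Planck length: ℓ_P = √(ℏG/c³) = 1.616 × 10^-35 m
9.20 × 5.297 × 10^-11 / 1.616 × 10^-35 = 3.015 × 10^25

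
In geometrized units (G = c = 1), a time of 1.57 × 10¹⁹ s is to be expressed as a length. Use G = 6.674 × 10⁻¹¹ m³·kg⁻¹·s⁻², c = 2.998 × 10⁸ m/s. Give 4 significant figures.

4.707 × 10²⁷ m

Time → length via c.
1.57 × 10¹⁹ s × (c) = 4.707 × 10²⁷ m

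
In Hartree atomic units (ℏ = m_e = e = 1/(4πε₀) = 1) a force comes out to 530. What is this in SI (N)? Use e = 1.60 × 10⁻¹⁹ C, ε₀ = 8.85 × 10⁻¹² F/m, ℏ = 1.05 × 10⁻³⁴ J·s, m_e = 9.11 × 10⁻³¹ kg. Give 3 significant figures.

4.41 × 10⁻⁵ N

One atomic unit of force: F_au = E_h/a₀ = m_e²e⁶/((4πε₀)³ℏ⁴) = 8.33 × 10⁻⁸ N.
530 × 8.33 × 10⁻⁸ N = 4.41 × 10⁻⁵ N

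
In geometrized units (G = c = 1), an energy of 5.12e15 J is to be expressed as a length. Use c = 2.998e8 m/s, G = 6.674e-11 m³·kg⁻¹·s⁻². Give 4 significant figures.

Energy → length via G/c⁴.
5.12e15 J × (G/c⁴) = 4.230e-29 m

4.230e-29 m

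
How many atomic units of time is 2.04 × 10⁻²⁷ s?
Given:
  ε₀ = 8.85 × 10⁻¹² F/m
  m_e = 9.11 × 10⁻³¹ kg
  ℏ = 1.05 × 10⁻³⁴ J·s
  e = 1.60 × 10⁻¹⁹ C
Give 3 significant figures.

8.51 × 10⁻¹¹

atomic unit of time: τ_au = (4πε₀)²ℏ³/(m_e e⁴) = 2.40 × 10⁻¹⁷ s.
2.04 × 10⁻²⁷ / 2.40 × 10⁻¹⁷ = 8.51 × 10⁻¹¹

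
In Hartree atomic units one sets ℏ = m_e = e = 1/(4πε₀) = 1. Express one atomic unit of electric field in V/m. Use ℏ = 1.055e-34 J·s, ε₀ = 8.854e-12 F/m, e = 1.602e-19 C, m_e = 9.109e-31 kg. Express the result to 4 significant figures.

E_au = E_h/(e a₀) = m_e²e⁵/((4πε₀)³ℏ⁴)
E_h = 4.354e-18 J
a₀ = 5.297e-11 m
E_h/(e·a₀) = 5.131e11 V/m

5.131e11 V/m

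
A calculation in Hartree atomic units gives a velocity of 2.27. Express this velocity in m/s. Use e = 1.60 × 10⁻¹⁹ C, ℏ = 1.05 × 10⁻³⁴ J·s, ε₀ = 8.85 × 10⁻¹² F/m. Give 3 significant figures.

One atomic unit of velocity: v_au = e²/(4πε₀ℏ) = 2.19 × 10⁶ m/s.
2.27 × 2.19 × 10⁶ m/s = 4.98 × 10⁶ m/s

4.98 × 10⁶ m/s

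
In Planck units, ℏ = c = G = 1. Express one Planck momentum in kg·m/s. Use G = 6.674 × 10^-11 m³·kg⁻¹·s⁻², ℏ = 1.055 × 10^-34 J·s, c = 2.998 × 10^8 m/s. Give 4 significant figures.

6.527 kg·m/s

From ℏ = c = G = 1 the momentum scale is p_P = √(ℏc³/G).
  = √(42.60)
  = 6.527 kg·m/s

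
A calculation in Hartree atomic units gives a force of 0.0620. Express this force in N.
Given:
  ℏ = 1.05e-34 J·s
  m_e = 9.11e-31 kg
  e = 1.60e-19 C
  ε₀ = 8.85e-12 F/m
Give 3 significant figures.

One atomic unit of force: F_au = E_h/a₀ = m_e²e⁶/((4πε₀)³ℏ⁴) = 8.33e-8 N.
0.0620 × 8.33e-8 N = 5.16e-9 N

5.16e-9 N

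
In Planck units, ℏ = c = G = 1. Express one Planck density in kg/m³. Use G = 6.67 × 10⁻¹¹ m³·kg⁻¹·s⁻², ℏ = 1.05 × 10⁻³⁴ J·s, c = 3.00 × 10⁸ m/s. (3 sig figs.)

5.20 × 10⁹⁶ kg/m³

Dimensional analysis gives ρ_P = c⁵/(ℏG²).
  = 2.43 × 10⁴² / 4.67 × 10⁻⁵⁵
  = 5.20 × 10⁹⁶ kg/m³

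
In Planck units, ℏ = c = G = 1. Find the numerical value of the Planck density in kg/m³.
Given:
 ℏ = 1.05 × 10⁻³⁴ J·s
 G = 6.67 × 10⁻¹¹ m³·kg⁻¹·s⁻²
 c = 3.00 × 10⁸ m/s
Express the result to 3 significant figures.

From ℏ = c = G = 1 the density scale is ρ_P = c⁵/(ℏG²).
  = 2.43 × 10⁴² / 4.67 × 10⁻⁵⁵
  = 5.20 × 10⁹⁶ kg/m³

5.20 × 10⁹⁶ kg/m³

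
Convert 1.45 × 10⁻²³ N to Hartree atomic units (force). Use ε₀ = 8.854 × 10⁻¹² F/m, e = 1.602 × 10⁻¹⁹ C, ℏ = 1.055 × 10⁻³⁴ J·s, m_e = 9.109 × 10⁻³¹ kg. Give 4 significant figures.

1.764 × 10⁻¹⁶

atomic unit of force: F_au = E_h/a₀ = m_e²e⁶/((4πε₀)³ℏ⁴) = 8.220 × 10⁻⁸ N.
1.45 × 10⁻²³ / 8.220 × 10⁻⁸ = 1.764 × 10⁻¹⁶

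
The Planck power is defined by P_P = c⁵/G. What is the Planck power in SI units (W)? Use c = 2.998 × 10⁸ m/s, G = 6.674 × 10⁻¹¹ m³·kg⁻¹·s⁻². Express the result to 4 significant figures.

3.629 × 10⁵² W

P_P = c⁵/G
  = 2.422 × 10⁴² / 6.674 × 10⁻¹¹
  = 3.629 × 10⁵² W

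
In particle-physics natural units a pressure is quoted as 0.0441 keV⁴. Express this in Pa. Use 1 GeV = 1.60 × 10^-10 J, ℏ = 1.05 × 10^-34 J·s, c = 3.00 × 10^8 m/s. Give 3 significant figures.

Pressure is [E]/[L]³ = [E]⁴/(ℏc)³.
1 GeV⁴ → 1/(ℏc)³ × (1 GeV in J)⁴ = 2.10 × 10^37 Pa.
Convert the energy scale: 0.0441 keV⁴ = 4.41 × 10^-26 GeV⁴.
Result: 4.41 × 10^-26 × 2.10 × 10^37 = 9.25 × 10^11 Pa.

9.25 × 10^11 Pa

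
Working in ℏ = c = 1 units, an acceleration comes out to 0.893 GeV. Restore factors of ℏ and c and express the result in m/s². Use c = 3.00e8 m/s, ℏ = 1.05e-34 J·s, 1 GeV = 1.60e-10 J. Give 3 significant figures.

Acceleration is [L]/[T]² = c·[E]/ℏ.
1 GeV → c/ℏ × (1 GeV in J) = 4.57e32 m/s².
Result: 0.893 × 4.57e32 = 4.08e32 m/s².

4.08e32 m/s²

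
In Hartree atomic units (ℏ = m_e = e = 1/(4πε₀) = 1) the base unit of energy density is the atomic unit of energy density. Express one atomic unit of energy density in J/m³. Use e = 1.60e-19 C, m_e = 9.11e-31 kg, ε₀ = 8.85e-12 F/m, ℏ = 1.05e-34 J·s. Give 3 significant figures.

3.01e13 J/m³

u_au = E_h/a₀³ = m_e⁴e¹⁰/((4πε₀)⁵ℏ⁸)
E_h = 4.38e-18 J
a₀ = 5.26e-11 m
E_h/a₀³ = 3.01e13 J/m³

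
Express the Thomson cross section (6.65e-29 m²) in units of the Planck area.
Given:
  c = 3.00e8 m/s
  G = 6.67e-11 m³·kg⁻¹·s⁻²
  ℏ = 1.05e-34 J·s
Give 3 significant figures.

2.56e41

Planck area: A_P = ℏG/c³ = 2.59e-70 m².
6.65e-29 / 2.59e-70 = 2.56e41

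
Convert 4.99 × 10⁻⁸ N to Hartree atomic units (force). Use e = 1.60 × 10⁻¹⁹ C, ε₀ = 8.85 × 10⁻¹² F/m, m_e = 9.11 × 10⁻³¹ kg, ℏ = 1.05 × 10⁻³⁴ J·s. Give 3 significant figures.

atomic unit of force: F_au = E_h/a₀ = m_e²e⁶/((4πε₀)³ℏ⁴) = 8.33 × 10⁻⁸ N.
4.99 × 10⁻⁸ / 8.33 × 10⁻⁸ = 0.599

0.599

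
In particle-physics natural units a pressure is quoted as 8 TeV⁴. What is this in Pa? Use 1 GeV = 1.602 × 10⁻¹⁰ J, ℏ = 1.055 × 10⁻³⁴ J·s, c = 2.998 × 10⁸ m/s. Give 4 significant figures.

1.665 × 10⁵⁰ Pa

Pressure is [E]/[L]³ = [E]⁴/(ℏc)³.
1 GeV⁴ → 1/(ℏc)³ × (1 GeV in J)⁴ = 2.082 × 10³⁷ Pa.
Convert the energy scale: 8 TeV⁴ = 8.00 × 10¹² GeV⁴.
Result: 8.00 × 10¹² × 2.082 × 10³⁷ = 1.665 × 10⁵⁰ Pa.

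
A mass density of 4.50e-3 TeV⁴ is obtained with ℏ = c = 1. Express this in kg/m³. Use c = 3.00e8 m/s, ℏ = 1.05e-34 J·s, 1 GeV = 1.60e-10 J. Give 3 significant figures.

Mass density is [E]/(c²[L]³) = [E]⁴/(ℏ³c⁵).
1 GeV⁴ → 1/(ℏ³c⁵) × (1 GeV in J)⁴ = 2.33e20 kg/m³.
Convert the energy scale: 4.50e-3 TeV⁴ = 4.50e9 GeV⁴.
Result: 4.50e9 × 2.33e20 = 1.05e30 kg/m³.

1.05e30 kg/m³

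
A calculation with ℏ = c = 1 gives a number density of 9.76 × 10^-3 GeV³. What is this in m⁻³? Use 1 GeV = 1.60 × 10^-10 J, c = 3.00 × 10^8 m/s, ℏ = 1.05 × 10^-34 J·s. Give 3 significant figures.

Number density is [L]⁻³ = [E]³/(ℏc)³.
1 GeV³ → 1/(ℏc)³ × (1 GeV in J)³ = 1.31 × 10^47 m⁻³.
Result: 9.76 × 10^-3 × 1.31 × 10^47 = 1.28 × 10^45 m⁻³.

1.28 × 10^45 m⁻³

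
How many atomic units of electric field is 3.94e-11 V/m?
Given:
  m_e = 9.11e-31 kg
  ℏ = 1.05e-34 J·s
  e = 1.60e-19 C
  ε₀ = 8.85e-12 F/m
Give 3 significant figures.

atomic unit of electric field: E_au = E_h/(e a₀) = m_e²e⁵/((4πε₀)³ℏ⁴) = 5.20e11 V/m.
3.94e-11 / 5.20e11 = 7.57e-23

7.57e-23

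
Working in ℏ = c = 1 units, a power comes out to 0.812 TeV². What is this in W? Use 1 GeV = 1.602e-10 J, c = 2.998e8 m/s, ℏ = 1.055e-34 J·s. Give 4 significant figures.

1.975e20 W

Power is [E]/[T] = [E]²/ℏ.
1 GeV² → 1/ℏ × (1 GeV in J)² = 2.433e14 W.
Convert the energy scale: 0.812 TeV² = 8.12e5 GeV².
Result: 8.12e5 × 2.433e14 = 1.975e20 W.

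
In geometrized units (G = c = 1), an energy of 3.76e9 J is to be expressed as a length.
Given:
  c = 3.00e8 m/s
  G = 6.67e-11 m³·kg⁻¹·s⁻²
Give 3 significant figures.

3.10e-35 m

Energy → length via G/c⁴.
3.76e9 J × (G/c⁴) = 3.10e-35 m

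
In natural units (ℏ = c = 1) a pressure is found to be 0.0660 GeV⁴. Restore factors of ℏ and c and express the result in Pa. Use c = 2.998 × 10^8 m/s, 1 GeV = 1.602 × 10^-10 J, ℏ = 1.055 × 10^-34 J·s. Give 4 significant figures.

Pressure is [E]/[L]³ = [E]⁴/(ℏc)³.
1 GeV⁴ → 1/(ℏc)³ × (1 GeV in J)⁴ = 2.082 × 10^37 Pa.
Result: 0.0660 × 2.082 × 10^37 = 1.374 × 10^36 Pa.

1.374 × 10^36 Pa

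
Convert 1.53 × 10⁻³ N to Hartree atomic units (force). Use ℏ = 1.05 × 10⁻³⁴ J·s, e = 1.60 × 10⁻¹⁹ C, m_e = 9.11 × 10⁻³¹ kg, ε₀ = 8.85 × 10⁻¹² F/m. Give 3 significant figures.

atomic unit of force: F_au = E_h/a₀ = m_e²e⁶/((4πε₀)³ℏ⁴) = 8.33 × 10⁻⁸ N.
1.53 × 10⁻³ / 8.33 × 10⁻⁸ = 1.84 × 10⁴

1.84 × 10⁴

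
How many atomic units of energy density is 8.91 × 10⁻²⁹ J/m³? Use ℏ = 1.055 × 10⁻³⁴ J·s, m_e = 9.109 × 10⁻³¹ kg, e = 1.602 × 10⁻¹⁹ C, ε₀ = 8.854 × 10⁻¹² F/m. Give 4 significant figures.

atomic unit of energy density: u_au = E_h/a₀³ = m_e⁴e¹⁰/((4πε₀)⁵ℏ⁸) = 2.929 × 10¹³ J/m³.
8.91 × 10⁻²⁹ / 2.929 × 10¹³ = 3.042 × 10⁻⁴²

3.042 × 10⁻⁴²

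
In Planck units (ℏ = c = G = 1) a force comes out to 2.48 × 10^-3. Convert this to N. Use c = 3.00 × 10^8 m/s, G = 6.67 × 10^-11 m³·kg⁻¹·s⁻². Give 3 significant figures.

3.01 × 10^41 N

One Planck force: F_P = c⁴/G = 1.21 × 10^44 N.
2.48 × 10^-3 × 1.21 × 10^44 N = 3.01 × 10^41 N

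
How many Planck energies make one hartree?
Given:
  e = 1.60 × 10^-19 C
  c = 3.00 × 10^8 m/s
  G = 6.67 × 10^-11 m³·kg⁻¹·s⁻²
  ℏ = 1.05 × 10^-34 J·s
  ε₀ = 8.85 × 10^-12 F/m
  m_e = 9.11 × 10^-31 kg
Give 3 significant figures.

2.24 × 10^-27

hartree: E_h = m_e e⁴/(4πε₀ℏ)² = 4.38 × 10^-18 J
Planck energy: E_P = √(ℏc⁵/G) = 1.96 × 10^9 J
ratio = 4.38 × 10^-18 / 1.96 × 10^9 = 2.24 × 10^-27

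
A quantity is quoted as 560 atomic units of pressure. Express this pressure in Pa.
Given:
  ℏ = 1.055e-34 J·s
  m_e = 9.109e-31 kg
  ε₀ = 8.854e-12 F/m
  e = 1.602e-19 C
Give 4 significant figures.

1.640e16 Pa

One atomic unit of pressure: P_au = E_h/a₀³ = m_e⁴e¹⁰/((4πε₀)⁵ℏ⁸) = 2.929e13 Pa.
560 × 2.929e13 Pa = 1.640e16 Pa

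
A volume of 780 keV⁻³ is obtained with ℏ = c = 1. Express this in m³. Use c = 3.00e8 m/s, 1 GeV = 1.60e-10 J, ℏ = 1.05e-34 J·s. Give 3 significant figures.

5.95e-27 m³

Volume is [L]³ = [E]⁻³·(ℏc)³.
1 GeV⁻³ → (ℏc)³ × (1 GeV in J)⁻³ = 7.63e-48 m³.
Convert the energy scale: 780 keV⁻³ = 7.80e20 GeV⁻³.
Result: 7.80e20 × 7.63e-48 = 5.95e-27 m³.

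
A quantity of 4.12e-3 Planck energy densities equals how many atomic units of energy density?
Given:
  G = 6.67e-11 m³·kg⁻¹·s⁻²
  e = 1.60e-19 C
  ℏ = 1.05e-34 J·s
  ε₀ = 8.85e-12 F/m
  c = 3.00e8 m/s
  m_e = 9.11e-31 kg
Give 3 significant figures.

6.40e97

Planck energy density: u_P = c⁷/(ℏG²) = 4.68e113 J/m³
atomic unit of energy density: u_au = E_h/a₀³ = m_e⁴e¹⁰/((4πε₀)⁵ℏ⁸) = 3.01e13 J/m³
4.12e-3 × 4.68e113 / 3.01e13 = 6.40e97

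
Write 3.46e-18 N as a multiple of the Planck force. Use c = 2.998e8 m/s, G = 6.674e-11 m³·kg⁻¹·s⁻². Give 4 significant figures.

Planck force: F_P = c⁴/G = 1.210e44 N.
3.46e-18 / 1.210e44 = 2.858e-62

2.858e-62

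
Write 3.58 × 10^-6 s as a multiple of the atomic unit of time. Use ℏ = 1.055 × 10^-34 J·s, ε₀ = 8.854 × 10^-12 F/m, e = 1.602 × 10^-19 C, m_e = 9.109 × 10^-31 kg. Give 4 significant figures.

1.478 × 10^11

atomic unit of time: τ_au = (4πε₀)²ℏ³/(m_e e⁴) = 2.423 × 10^-17 s.
3.58 × 10^-6 / 2.423 × 10^-17 = 1.478 × 10^11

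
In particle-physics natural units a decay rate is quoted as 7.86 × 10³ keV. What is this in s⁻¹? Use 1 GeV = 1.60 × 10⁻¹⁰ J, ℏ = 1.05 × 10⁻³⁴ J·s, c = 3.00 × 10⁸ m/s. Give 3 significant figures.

A rate is [E]/ℏ; divide by ℏ.
1 GeV → 1/ℏ × (1 GeV in J) = 1.52 × 10²⁴ s⁻¹.
Convert the energy scale: 7.86 × 10³ keV = 7.86 × 10⁻³ GeV.
Result: 7.86 × 10⁻³ × 1.52 × 10²⁴ = 1.20 × 10²² s⁻¹.

1.20 × 10²² s⁻¹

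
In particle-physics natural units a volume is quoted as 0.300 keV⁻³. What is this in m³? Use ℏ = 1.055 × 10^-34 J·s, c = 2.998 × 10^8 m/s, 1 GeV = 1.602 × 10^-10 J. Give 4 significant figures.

Volume is [L]³ = [E]⁻³·(ℏc)³.
1 GeV⁻³ → (ℏc)³ × (1 GeV in J)⁻³ = 7.696 × 10^-48 m³.
Convert the energy scale: 0.300 keV⁻³ = 3.00 × 10^17 GeV⁻³.
Result: 3.00 × 10^17 × 7.696 × 10^-48 = 2.309 × 10^-30 m³.

2.309 × 10^-30 m³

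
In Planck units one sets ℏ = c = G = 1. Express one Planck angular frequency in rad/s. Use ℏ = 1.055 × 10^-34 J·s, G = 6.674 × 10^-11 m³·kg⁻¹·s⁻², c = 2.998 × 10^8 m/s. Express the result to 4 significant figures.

ω_P = √(c⁵/(ℏG))
  = √(3.440 × 10^86)
  = 1.855 × 10^43 rad/s

1.855 × 10^43 rad/s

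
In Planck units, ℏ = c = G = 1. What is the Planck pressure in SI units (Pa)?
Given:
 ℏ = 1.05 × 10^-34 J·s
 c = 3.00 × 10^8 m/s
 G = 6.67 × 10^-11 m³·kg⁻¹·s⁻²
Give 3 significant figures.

From ℏ = c = G = 1 the pressure scale is p_P = c⁷/(ℏG²).
  = 2.19 × 10^59 / 4.67 × 10^-55
  = 4.68 × 10^113 Pa

4.68 × 10^113 Pa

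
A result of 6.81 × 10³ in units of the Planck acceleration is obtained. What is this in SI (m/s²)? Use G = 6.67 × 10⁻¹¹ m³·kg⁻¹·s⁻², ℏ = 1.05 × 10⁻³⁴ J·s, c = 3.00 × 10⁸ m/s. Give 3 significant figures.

3.81 × 10⁵⁵ m/s²

One Planck acceleration: a_P = √(c⁷/(ℏG)) = 5.59 × 10⁵¹ m/s².
6.81 × 10³ × 5.59 × 10⁵¹ m/s² = 3.81 × 10⁵⁵ m/s²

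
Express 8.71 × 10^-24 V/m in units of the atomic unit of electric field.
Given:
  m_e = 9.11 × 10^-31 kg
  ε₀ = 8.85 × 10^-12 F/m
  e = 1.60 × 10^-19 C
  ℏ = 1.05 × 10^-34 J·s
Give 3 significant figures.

1.67 × 10^-35

atomic unit of electric field: E_au = E_h/(e a₀) = m_e²e⁵/((4πε₀)³ℏ⁴) = 5.20 × 10^11 V/m.
8.71 × 10^-24 / 5.20 × 10^11 = 1.67 × 10^-35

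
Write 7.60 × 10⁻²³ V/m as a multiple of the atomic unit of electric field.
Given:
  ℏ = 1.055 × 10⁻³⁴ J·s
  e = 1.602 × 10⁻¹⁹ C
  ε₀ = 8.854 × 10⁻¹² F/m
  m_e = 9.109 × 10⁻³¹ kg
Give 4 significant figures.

1.481 × 10⁻³⁴

atomic unit of electric field: E_au = E_h/(e a₀) = m_e²e⁵/((4πε₀)³ℏ⁴) = 5.131 × 10¹¹ V/m.
7.60 × 10⁻²³ / 5.131 × 10¹¹ = 1.481 × 10⁻³⁴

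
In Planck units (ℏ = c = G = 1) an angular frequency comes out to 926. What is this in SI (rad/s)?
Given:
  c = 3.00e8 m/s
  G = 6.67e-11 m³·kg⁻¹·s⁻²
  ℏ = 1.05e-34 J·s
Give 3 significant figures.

1.72e46 rad/s

One Planck angular frequency: ω_P = √(c⁵/(ℏG)) = 1.86e43 rad/s.
926 × 1.86e43 rad/s = 1.72e46 rad/s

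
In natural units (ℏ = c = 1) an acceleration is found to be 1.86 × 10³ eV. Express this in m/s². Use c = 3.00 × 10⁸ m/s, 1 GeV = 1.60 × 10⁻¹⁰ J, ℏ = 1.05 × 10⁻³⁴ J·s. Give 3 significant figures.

Acceleration is [L]/[T]² = c·[E]/ℏ.
1 GeV → c/ℏ × (1 GeV in J) = 4.57 × 10³² m/s².
Convert the energy scale: 1.86 × 10³ eV = 1.86 × 10⁻⁶ GeV.
Result: 1.86 × 10⁻⁶ × 4.57 × 10³² = 8.50 × 10²⁶ m/s².

8.50 × 10²⁶ m/s²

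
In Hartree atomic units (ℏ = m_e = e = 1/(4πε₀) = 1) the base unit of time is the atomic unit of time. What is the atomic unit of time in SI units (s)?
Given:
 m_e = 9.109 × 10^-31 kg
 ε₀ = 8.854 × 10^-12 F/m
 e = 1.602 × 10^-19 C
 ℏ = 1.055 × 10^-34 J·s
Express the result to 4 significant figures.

2.423 × 10^-17 s

τ_au = (4πε₀)²ℏ³/(m_e e⁴)
E_h = 4.354 × 10^-18 J
ℏ/E_h = 2.423 × 10^-17 s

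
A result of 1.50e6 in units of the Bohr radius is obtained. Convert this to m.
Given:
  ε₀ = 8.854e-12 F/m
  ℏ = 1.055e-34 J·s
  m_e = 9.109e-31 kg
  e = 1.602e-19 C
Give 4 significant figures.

One Bohr radius: a₀ = 4πε₀ℏ²/(m_e e²) = 5.297e-11 m.
1.50e6 × 5.297e-11 m = 7.946e-5 m

7.946e-5 m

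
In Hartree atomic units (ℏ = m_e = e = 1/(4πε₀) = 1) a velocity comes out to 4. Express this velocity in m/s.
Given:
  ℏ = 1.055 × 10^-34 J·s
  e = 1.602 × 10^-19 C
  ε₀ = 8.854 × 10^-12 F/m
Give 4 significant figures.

One atomic unit of velocity: v_au = e²/(4πε₀ℏ) = 2.186 × 10^6 m/s.
4 × 2.186 × 10^6 m/s = 8.745 × 10^6 m/s

8.745 × 10^6 m/s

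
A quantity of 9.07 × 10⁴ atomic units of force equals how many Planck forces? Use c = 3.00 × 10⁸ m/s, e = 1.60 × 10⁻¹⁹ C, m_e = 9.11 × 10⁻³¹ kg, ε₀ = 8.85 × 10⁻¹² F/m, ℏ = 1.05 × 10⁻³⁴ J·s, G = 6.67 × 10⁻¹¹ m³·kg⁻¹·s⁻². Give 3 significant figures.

atomic unit of force: F_au = E_h/a₀ = m_e²e⁶/((4πε₀)³ℏ⁴) = 8.33 × 10⁻⁸ N
Planck force: F_P = c⁴/G = 1.21 × 10⁴⁴ N
9.07 × 10⁴ × 8.33 × 10⁻⁸ / 1.21 × 10⁴⁴ = 6.22 × 10⁻⁴⁷

6.22 × 10⁻⁴⁷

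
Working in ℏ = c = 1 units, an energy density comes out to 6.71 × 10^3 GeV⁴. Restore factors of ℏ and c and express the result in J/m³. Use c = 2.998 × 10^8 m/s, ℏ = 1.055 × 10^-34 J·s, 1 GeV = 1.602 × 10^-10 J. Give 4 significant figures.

[E]/[L]³ = [E]⁴/(ℏc)³; restore (ℏc)⁻³.
1 GeV⁴ → 1/(ℏc)³ × (1 GeV in J)⁴ = 2.082 × 10^37 J/m³.
Result: 6.71 × 10^3 × 2.082 × 10^37 = 1.397 × 10^41 J/m³.

1.397 × 10^41 J/m³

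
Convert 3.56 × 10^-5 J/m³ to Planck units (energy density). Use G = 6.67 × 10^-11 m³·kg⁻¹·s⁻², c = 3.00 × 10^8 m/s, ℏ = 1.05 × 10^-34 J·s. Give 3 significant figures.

7.60 × 10^-119

Planck energy density: u_P = c⁷/(ℏG²) = 4.68 × 10^113 J/m³.
3.56 × 10^-5 / 4.68 × 10^113 = 7.60 × 10^-119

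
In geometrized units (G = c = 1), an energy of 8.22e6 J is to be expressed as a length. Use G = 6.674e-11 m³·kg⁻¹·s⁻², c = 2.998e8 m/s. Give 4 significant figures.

6.791e-38 m

Energy → length via G/c⁴.
8.22e6 J × (G/c⁴) = 6.791e-38 m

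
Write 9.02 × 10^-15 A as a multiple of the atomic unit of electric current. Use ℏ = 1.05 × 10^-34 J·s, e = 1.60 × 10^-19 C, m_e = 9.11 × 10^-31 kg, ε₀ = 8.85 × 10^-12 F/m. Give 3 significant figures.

atomic unit of electric current: I_au = e E_h/ℏ = m_e e⁵/((4πε₀)²ℏ³) = 6.67 × 10^-3 A.
9.02 × 10^-15 / 6.67 × 10^-3 = 1.35 × 10^-12

1.35 × 10^-12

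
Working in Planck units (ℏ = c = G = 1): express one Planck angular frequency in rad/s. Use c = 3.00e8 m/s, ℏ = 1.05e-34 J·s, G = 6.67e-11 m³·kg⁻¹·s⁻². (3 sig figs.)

The unique combination of the constants set to 1 with dimensions of angular frequency is ω_P = √(c⁵/(ℏG)).
  = √(3.47e86)
  = 1.86e43 rad/s

1.86e43 rad/s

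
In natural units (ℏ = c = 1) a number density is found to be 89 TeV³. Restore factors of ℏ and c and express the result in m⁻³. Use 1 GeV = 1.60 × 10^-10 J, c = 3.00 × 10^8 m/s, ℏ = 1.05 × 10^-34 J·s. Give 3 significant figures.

Number density is [L]⁻³ = [E]³/(ℏc)³.
1 GeV³ → 1/(ℏc)³ × (1 GeV in J)³ = 1.31 × 10^47 m⁻³.
Convert the energy scale: 89 TeV³ = 8.90 × 10^10 GeV³.
Result: 8.90 × 10^10 × 1.31 × 10^47 = 1.17 × 10^58 m⁻³.

1.17 × 10^58 m⁻³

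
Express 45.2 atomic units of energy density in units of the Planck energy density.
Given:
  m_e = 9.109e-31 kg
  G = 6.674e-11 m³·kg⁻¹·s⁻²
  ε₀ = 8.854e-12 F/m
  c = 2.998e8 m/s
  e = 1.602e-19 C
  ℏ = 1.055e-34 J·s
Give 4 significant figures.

2.858e-99

atomic unit of energy density: u_au = E_h/a₀³ = m_e⁴e¹⁰/((4πε₀)⁵ℏ⁸) = 2.929e13 J/m³
Planck energy density: u_P = c⁷/(ℏG²) = 4.632e113 J/m³
45.2 × 2.929e13 / 4.632e113 = 2.858e-99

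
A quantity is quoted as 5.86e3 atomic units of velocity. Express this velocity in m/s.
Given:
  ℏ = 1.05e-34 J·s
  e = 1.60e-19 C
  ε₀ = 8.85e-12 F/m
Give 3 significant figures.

One atomic unit of velocity: v_au = e²/(4πε₀ℏ) = 2.19e6 m/s.
5.86e3 × 2.19e6 m/s = 1.28e10 m/s

1.28e10 m/s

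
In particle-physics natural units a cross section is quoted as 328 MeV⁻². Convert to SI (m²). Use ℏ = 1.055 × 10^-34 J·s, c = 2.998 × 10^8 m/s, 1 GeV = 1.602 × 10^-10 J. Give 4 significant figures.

1.279 × 10^-23 m²

Area is [L]² = [E]⁻²·(ℏc)²; restore (ℏc)².
1 GeV⁻² → (ℏc)² × (1 GeV in J)⁻² = 3.898 × 10^-32 m².
Convert the energy scale: 328 MeV⁻² = 3.28 × 10^8 GeV⁻².
Result: 3.28 × 10^8 × 3.898 × 10^-32 = 1.279 × 10^-23 m².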